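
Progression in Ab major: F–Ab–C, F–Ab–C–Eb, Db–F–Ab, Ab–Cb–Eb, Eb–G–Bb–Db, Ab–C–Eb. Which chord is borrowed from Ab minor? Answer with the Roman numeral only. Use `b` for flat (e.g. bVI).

The diatonic triads in Ab major are Ab, Bbm, Cm, Db, Eb, Fm, Gdim. F–Ab–C = Fm, F–Ab–C–Eb = Fm7, Db–F–Ab = Db, Eb–G–Bb–Db = Eb7 and Ab–C–Eb = Ab all belong to that set. Ab–Cb–Eb doesn't fit — on degree 1 Ab major would have Ab (I). Abm is the degree-1 chord of Ab minor, so it is the borrowed i.

i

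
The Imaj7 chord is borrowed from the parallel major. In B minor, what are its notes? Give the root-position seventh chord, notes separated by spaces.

B D# F# A#

The root, B, is scale degree 1 — the same note in B minor and B major; only the chord quality changes. Stacking thirds in B major on B gives B–D#–F#–A#.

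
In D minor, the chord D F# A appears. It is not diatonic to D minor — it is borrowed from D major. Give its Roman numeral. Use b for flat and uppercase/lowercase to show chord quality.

I

D is scale degree 1 in D minor. The diatonic chord on degree 1 would be Dm (i), but D–F#–A is the major chord from D major. As a borrowed chord it is labeled I.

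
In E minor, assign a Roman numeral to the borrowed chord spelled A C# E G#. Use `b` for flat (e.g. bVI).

IVmaj7

The root A is the diatonic 4th degree of E minor; the borrowing shows in the chord quality. Diatonically E minor has Am (iv) on that degree; A–C#–E–G# is instead the major-seventh chord native to E major, so it takes the label IVmaj7.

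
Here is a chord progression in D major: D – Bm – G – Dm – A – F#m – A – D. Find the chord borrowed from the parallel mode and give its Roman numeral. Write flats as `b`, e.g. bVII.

The diatonic triads in D major are D, Em, F#m, G, A, Bm, C#dim. D, Bm, G, A and F#m are all diatonic. But Dm (D–F–A) is foreign: the diatonic I on degree 1 is D, whereas Dm comes from D minor. It is labeled i.

i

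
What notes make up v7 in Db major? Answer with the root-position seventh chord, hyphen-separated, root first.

v7 is built on scale degree 5, which is Ab in both Db major and its parallel. Stacking thirds in Db minor on Ab gives Ab–Cb–Eb–Gb.

Ab-Cb-Eb-Gb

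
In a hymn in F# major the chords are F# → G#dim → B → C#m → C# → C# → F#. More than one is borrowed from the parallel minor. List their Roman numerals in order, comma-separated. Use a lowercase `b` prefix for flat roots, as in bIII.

ii°, v

In F# major the diatonic chords are F#, G#m, A#m, B, C#, D#m, E#dim. F#, B and C# are all diatonic. G#dim (G#–B–D) doesn't fit — on degree 2 F# major would have G#m (ii). G#dim is the degree-2 chord of F# minor, so it is the borrowed ii°. C#m (C#–E–G#) is not: scale degree 5 in F# major carries C# (V). In F# minor the chord on that degree is C#m, so here it functions as v, borrowed from the parallel minor.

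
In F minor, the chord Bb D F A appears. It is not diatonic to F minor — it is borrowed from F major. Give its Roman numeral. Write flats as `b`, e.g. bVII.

Bb is scale degree 4 in F minor. Bb–D–F–A is a major-seventh chord — the form found in F major, not the diatonic iv (Bbm). Borrowed into F minor it is written IVmaj7.

IVmaj7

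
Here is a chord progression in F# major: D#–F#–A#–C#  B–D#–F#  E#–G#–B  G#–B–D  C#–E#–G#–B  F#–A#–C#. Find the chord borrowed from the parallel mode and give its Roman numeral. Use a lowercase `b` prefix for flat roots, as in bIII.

ii°

In F# major the diatonic chords are F#, G#m, A#m, B, C#, D#m, E#dim. Of the given chords, D#–F#–A#–C# = D#m7, B–D#–F# = B, E#–G#–B = E#dim, C#–E#–G#–B = C#7 and F#–A#–C# = F# are diatonic. G#–B–D is not: scale degree 2 in F# major carries G#m (ii). In F# minor the chord on that degree is G#dim, so here it functions as ii°, borrowed from the parallel minor.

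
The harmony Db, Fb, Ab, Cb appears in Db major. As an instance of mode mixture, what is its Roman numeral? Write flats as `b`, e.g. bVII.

The root Db is the diatonic 1st degree of Db major; the borrowing shows in the chord quality. Db–Fb–Ab–Cb is a minor-seventh chord — the form found in Db minor, not the diatonic I (Db). Borrowed into Db major it is written i7.

i7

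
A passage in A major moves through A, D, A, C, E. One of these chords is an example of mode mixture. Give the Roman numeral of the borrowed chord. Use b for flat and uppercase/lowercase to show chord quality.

bIII

In A major the diatonic chords are A, Bm, C#m, D, E, F#m, G#dim. A, D and E all belong to that set. But C (C–E–G) is foreign: the diatonic iii on degree 3 is C#m, whereas C comes from A minor. It is labeled bIII.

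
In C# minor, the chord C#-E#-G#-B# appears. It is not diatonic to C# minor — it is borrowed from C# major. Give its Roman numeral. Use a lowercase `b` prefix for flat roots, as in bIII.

C# is scale degree 1 in C# minor. The diatonic chord on degree 1 would be C#m (i), but C#–E#–G#–B# is the major-seventh chord from C# major. As a borrowed chord it is labeled Imaj7.

Imaj7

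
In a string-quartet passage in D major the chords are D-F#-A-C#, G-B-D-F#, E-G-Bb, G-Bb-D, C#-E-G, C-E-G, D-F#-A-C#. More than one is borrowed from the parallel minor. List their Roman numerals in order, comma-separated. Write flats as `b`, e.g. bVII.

The diatonic triads in D major are D, Em, F#m, G, A, Bm, C#dim. Of the given chords, D–F#–A–C# = Dmaj7, G–B–D–F# = Gmaj7 and C#–E–G = C#dim are diatonic. E–G–Bb doesn't fit — on degree 2 D major would have Em (ii). Edim is the degree-2 chord of D minor, so it is the borrowed ii°. G–Bb–D doesn't fit — on degree 4 D major would have G (IV). Gm is the degree-4 chord of D minor, so it is the borrowed iv. C–E–G is not: scale degree 7 in D major carries C#dim (vii°). In D minor the chord on that degree is C, so here it functions as bVII, borrowed from the parallel minor.

ii°, iv, bVII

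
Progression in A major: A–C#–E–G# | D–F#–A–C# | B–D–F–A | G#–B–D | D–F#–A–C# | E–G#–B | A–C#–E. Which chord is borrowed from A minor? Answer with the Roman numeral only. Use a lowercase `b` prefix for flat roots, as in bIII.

iiø7

In A major the diatonic chords are A, Bm, C#m, D, E, F#m, G#dim. A–C#–E–G# = Amaj7, D–F#–A–C# = Dmaj7, G#–B–D = G#dim, E–G#–B = E and A–C#–E = A are all diatonic. B–D–F–A is not: scale degree 2 in A major carries Bm (ii). In A minor the chord on that degree is Bm7b5, so here it functions as iiø7, borrowed from the parallel minor.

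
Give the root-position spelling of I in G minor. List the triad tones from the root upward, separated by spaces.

G B D

I is built on scale degree 1, which is G in both G minor and its parallel. In G major the chord on G is G–B–D.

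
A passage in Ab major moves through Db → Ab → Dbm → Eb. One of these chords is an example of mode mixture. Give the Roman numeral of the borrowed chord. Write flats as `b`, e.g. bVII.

The diatonic triads in Ab major are Ab, Bbm, Cm, Db, Eb, Fm, Gdim. Db, Ab and Eb are all diatonic. Dbm (Db–Fb–Ab) is not: scale degree 4 in Ab major carries Db (IV). In Ab minor the chord on that degree is Dbm, so here it functions as iv, borrowed from the parallel minor.

iv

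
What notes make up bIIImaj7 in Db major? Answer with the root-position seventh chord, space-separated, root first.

Fb Ab Cb Eb

The root of bIIImaj7 is the lowered 3rd degree: F becomes Fb. Stacking thirds in Db minor on Fb gives Fb–Ab–Cb–Eb.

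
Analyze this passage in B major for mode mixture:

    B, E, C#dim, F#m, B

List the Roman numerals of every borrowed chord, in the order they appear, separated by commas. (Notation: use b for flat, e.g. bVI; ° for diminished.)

In B major the diatonic chords are B, C#m, D#m, E, F#, G#m, A#dim. Of the given chords, B and E are diatonic. C#dim (C#–E–G) doesn't fit — on degree 2 B major would have C#m (ii). C#dim is the degree-2 chord of B minor, so it is the borrowed ii°. F#m (F#–A–C#) is not: scale degree 5 in B major carries F# (V). In B minor the chord on that degree is F#m, so here it functions as v, borrowed from the parallel minor.

ii°, v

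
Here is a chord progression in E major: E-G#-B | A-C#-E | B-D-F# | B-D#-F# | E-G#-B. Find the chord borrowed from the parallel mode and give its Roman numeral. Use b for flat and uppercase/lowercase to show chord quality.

The diatonic triads in E major are E, F#m, G#m, A, B, C#m, D#dim. E–G#–B = E, A–C#–E = A and B–D#–F# = B are all diatonic. B–D–F# is not: scale degree 5 in E major carries B (V). In E minor the chord on that degree is Bm, so here it functions as v, borrowed from the parallel minor.

v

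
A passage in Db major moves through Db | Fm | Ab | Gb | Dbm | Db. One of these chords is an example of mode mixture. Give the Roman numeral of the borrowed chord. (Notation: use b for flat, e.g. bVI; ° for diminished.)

Db major has the diatonic set Db, Ebm, Fm, Gb, Ab, Bbm, Cdim. Of the given chords, Db, Fm, Ab and Gb are diatonic. Dbm (Db–Fb–Ab) is not: scale degree 1 in Db major carries Db (I). In Db minor the chord on that degree is Dbm, so here it functions as i, borrowed from the parallel minor.

i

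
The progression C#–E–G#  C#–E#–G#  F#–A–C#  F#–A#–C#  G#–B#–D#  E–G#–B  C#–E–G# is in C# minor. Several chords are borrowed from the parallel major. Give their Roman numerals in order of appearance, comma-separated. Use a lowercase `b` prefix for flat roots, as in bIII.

The diatonic triads in C# minor (with V from harmonic minor) are C#m, D#dim, E, F#m, G#, A, B. C#–E–G# = C#m, F#–A–C# = F#m, G#–B#–D# = G# and E–G#–B = E are all diatonic. But C#–E#–G# is foreign: the diatonic i on degree 1 is C#m, whereas C# comes from C# major. It is labeled I. F#–A#–C# doesn't fit — on degree 4 C# minor would have F#m (iv). F# is the degree-4 chord of C# major, so it is the borrowed IV.

I, IV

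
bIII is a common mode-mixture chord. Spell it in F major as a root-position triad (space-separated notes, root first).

Ab C Eb

Scale degree 3 in F major is A. bIII uses the lowered form, Ab, taken from F minor. Building the major chord from the parallel minor on Ab: Ab–C–Eb.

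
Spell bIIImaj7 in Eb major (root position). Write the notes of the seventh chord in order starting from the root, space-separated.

Gb Bb Db F

The root of bIIImaj7 is the lowered 3rd degree: G becomes Gb. Stacking thirds in Eb minor on Gb gives Gb–Bb–Db–F.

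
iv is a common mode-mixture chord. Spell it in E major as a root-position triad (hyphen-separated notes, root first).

A-C-E

iv is built on scale degree 4, which is A in both E major and its parallel. In E minor the chord on A is A–C–E.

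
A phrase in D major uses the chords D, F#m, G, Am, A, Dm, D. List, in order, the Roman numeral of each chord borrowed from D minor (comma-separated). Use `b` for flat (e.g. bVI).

The diatonic triads in D major are D, Em, F#m, G, A, Bm, C#dim. D, F#m, G and A are all diatonic. Am (A–C–E) doesn't fit — on degree 5 D major would have A (V). Am is the degree-5 chord of D minor, so it is the borrowed v. Dm (D–F–A) doesn't fit — on degree 1 D major would have D (I). Dm is the degree-1 chord of D minor, so it is the borrowed i.

v, i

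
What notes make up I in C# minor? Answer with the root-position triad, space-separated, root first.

I is built on scale degree 1, which is C# in both C# minor and its parallel. In C# major the chord on C# is C#–E#–G#.

C# E# G#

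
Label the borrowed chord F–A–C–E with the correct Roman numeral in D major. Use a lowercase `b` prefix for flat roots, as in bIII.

In D major scale degree 3 is F#; F is its lowered form, from D minor. The diatonic chord on degree 3 would be F#m (iii), but F–A–C–E is the major-seventh chord from D minor. As a borrowed chord it is labeled bIIImaj7.

bIIImaj7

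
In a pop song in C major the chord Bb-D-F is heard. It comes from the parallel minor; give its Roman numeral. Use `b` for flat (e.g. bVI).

bVII

In C major scale degree 7 is B; Bb is its lowered form, from C minor. The diatonic chord on degree 7 would be Bdim (vii°), but Bb–D–F is the major chord from C minor. As a borrowed chord it is labeled bVII.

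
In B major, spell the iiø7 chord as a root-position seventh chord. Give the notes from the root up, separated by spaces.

The root, C#, is scale degree 2 — the same note in B major and B minor; only the chord quality changes. Stacking thirds in B minor on C# gives C#–E–G–B.

C# E G B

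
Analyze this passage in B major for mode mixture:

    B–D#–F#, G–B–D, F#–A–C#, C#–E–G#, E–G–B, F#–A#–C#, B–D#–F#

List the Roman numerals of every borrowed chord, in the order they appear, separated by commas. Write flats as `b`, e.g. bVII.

In B major the diatonic chords are B, C#m, D#m, E, F#, G#m, A#dim. B–D#–F# = B, C#–E–G# = C#m and F#–A#–C# = F# are all diatonic. G–B–D is not: scale degree 6 in B major carries G#m (vi). In B minor the chord on that degree is G, so here it functions as bVI, borrowed from the parallel minor. F#–A–C# doesn't fit — on degree 5 B major would have F# (V). F#m is the degree-5 chord of B minor, so it is the borrowed v. But E–G–B is foreign: the diatonic IV on degree 4 is E, whereas Em comes from B minor. It is labeled iv.

bVI, v, iv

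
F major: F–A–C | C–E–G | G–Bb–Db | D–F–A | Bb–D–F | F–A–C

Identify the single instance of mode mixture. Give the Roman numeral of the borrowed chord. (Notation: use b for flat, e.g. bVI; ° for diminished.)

In F major the diatonic chords are F, Gm, Am, Bb, C, Dm, Edim. Of the given chords, F–A–C = F, C–E–G = C, D–F–A = Dm and Bb–D–F = Bb are diatonic. But G–Bb–Db is foreign: the diatonic ii on degree 2 is Gm, whereas Gdim comes from F minor. It is labeled ii°.

ii°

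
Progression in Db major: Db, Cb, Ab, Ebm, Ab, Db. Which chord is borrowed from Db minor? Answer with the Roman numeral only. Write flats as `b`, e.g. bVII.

bVII

In Db major the diatonic chords are Db, Ebm, Fm, Gb, Ab, Bbm, Cdim. Db, Ab and Ebm all belong to that set. Cb (Cb–Eb–Gb) doesn't fit — on degree 7 Db major would have Cdim (vii°). Cb is the degree-7 chord of Db minor, so it is the borrowed bVII.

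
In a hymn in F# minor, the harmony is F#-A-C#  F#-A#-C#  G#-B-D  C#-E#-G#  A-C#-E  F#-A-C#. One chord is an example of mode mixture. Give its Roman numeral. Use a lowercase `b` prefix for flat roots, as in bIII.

I

F# minor has the diatonic set F#m, G#dim, A, Bm, C#, D, E (with V from harmonic minor). Of the given chords, F#–A–C# = F#m, G#–B–D = G#dim, C#–E#–G# = C# and A–C#–E = A are diatonic. But F#–A#–C# is foreign: the diatonic i on degree 1 is F#m, whereas F# comes from F# major. It is labeled I.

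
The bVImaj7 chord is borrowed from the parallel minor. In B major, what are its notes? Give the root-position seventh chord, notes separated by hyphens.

G-B-D-F#

Scale degree 6 in B major is G#. bVImaj7 uses the lowered form, G, taken from B minor. In B minor the chord on G is G–B–D–F#.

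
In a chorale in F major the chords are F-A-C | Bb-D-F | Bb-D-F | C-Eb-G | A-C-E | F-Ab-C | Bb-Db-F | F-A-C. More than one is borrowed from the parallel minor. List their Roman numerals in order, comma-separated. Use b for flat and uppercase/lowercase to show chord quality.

In F major the diatonic chords are F, Gm, Am, Bb, C, Dm, Edim. Of the given chords, F–A–C = F, Bb–D–F = Bb and A–C–E = Am are diatonic. C–Eb–G doesn't fit — on degree 5 F major would have C (V). Cm is the degree-5 chord of F minor, so it is the borrowed v. F–Ab–C doesn't fit — on degree 1 F major would have F (I). Fm is the degree-1 chord of F minor, so it is the borrowed i. But Bb–Db–F is foreign: the diatonic IV on degree 4 is Bb, whereas Bbm comes from F minor. It is labeled iv.

v, i, iv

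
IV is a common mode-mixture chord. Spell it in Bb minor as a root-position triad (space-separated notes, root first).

Eb G Bb

The root, Eb, is scale degree 4 — the same note in Bb minor and Bb major; only the chord quality changes. Building the major chord from the parallel major on Eb: Eb–G–Bb.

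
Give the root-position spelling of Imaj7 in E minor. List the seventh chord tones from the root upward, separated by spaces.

E G# B D#

The root, E, is scale degree 1 — the same note in E minor and E major; only the chord quality changes. In E major the chord on E is E–G#–B–D#.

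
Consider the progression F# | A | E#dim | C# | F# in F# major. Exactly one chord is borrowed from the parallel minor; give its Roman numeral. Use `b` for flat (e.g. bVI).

bIII

The diatonic triads in F# major are F#, G#m, A#m, B, C#, D#m, E#dim. Of the given chords, F#, E#dim and C# are diatonic. A (A–C#–E) doesn't fit — on degree 3 F# major would have A#m (iii). A is the degree-3 chord of F# minor, so it is the borrowed bIII.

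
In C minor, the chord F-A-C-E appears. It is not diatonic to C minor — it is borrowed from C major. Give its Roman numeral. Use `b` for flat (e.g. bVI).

IVmaj7

F is scale degree 4 in C minor. Diatonically C minor has Fm (iv) on that degree; F–A–C–E is instead the major-seventh chord native to C major, so it takes the label IVmaj7.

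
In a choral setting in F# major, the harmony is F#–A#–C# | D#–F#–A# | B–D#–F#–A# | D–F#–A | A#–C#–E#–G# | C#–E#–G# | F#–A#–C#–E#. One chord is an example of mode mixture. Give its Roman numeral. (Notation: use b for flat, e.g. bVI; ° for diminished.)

The diatonic triads in F# major are F#, G#m, A#m, B, C#, D#m, E#dim. Of the given chords, F#–A#–C# = F#, D#–F#–A# = D#m, B–D#–F#–A# = Bmaj7, A#–C#–E#–G# = A#m7, C#–E#–G# = C# and F#–A#–C#–E# = F#maj7 are diatonic. D–F#–A doesn't fit — on degree 6 F# major would have D#m (vi). D is the degree-6 chord of F# minor, so it is the borrowed bVI.

bVI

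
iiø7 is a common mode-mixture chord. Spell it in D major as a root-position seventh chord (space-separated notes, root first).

The root, E, is scale degree 2 — the same note in D major and D minor; only the chord quality changes. In D minor the chord on E is E–G–Bb–D.

E G Bb D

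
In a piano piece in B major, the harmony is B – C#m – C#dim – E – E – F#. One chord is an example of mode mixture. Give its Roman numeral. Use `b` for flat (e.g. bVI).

ii°

B major has the diatonic set B, C#m, D#m, E, F#, G#m, A#dim. B, C#m, E and F# all belong to that set. C#dim (C#–E–G) is not: scale degree 2 in B major carries C#m (ii). In B minor the chord on that degree is C#dim, so here it functions as ii°, borrowed from the parallel minor.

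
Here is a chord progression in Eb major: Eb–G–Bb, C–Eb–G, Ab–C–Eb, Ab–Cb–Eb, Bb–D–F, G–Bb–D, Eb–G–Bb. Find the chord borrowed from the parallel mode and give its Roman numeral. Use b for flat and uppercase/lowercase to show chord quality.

In Eb major the diatonic chords are Eb, Fm, Gm, Ab, Bb, Cm, Ddim. Eb–G–Bb = Eb, C–Eb–G = Cm, Ab–C–Eb = Ab, Bb–D–F = Bb and G–Bb–D = Gm all belong to that set. Ab–Cb–Eb is not: scale degree 4 in Eb major carries Ab (IV). In Eb minor the chord on that degree is Abm, so here it functions as iv, borrowed from the parallel minor.

iv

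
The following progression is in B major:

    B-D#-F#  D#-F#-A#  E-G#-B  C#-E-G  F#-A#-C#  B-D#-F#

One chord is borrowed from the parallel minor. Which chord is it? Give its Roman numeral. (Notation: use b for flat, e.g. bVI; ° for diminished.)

ii°

The diatonic triads in B major are B, C#m, D#m, E, F#, G#m, A#dim. B–D#–F# = B, D#–F#–A# = D#m, E–G#–B = E and F#–A#–C# = F# are all diatonic. C#–E–G is not: scale degree 2 in B major carries C#m (ii). In B minor the chord on that degree is C#dim, so here it functions as ii°, borrowed from the parallel minor.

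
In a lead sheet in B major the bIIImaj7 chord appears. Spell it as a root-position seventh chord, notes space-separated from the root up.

D F# A C#

bIIImaj7 is built on the lowered scale degree 3. In B major degree 3 is D#; lowered it becomes D. In B minor the chord on D is D–F#–A–C#.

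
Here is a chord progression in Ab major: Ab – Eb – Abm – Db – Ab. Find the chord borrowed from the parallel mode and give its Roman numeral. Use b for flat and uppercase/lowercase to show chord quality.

i

In Ab major the diatonic chords are Ab, Bbm, Cm, Db, Eb, Fm, Gdim. Of the given chords, Ab, Eb and Db are diatonic. Abm (Ab–Cb–Eb) is not: scale degree 1 in Ab major carries Ab (I). In Ab minor the chord on that degree is Abm, so here it functions as i, borrowed from the parallel minor.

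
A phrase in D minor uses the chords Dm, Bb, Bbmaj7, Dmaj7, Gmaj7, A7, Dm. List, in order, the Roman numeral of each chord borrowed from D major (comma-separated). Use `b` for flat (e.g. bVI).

The diatonic triads in D minor (with V from harmonic minor) are Dm, Edim, F, Gm, A, Bb, C. Dm, Bb, Bbmaj7 and A7 are all diatonic. But Dmaj7 (D–F#–A–C#) is foreign: the diatonic i on degree 1 is Dm, whereas Dmaj7 comes from D major. It is labeled Imaj7. Gmaj7 (G–B–D–F#) doesn't fit — on degree 4 D minor would have Gm (iv). Gmaj7 is the degree-4 chord of D major, so it is the borrowed IVmaj7.

Imaj7, IVmaj7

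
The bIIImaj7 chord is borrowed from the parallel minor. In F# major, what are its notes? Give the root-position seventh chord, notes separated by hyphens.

bIIImaj7 is built on the lowered scale degree 3. In F# major degree 3 is A#; lowered it becomes A. Building the major-seventh chord from the parallel minor on A: A–C#–E–G#.

A-C#-E-G#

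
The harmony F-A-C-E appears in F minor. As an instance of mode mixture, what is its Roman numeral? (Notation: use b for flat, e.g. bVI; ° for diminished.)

F is scale degree 1 in F minor. Diatonically F minor has Fm (i) on that degree; F–A–C–E is instead the major-seventh chord native to F major, so it takes the label Imaj7.

Imaj7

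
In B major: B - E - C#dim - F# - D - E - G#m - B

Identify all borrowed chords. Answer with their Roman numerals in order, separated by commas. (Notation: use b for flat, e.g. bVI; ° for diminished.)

ii°, bIII

The diatonic triads in B major are B, C#m, D#m, E, F#, G#m, A#dim. B, E, F# and G#m are all diatonic. C#dim (C#–E–G) is not: scale degree 2 in B major carries C#m (ii). In B minor the chord on that degree is C#dim, so here it functions as ii°, borrowed from the parallel minor. D (D–F#–A) is not: scale degree 3 in B major carries D#m (iii). In B minor the chord on that degree is D, so here it functions as bIII, borrowed from the parallel minor.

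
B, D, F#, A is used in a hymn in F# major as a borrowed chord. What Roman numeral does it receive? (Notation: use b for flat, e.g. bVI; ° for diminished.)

iv7

B is scale degree 4 in F# major. The diatonic chord on degree 4 would be B (IV), but B–D–F#–A is the minor-seventh chord from F# minor. As a borrowed chord it is labeled iv7.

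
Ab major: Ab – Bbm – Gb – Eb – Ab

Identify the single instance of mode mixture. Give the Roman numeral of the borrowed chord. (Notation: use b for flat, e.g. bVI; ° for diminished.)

bVII

Ab major has the diatonic set Ab, Bbm, Cm, Db, Eb, Fm, Gdim. Ab, Bbm and Eb all belong to that set. Gb (Gb–Bb–Db) doesn't fit — on degree 7 Ab major would have Gdim (vii°). Gb is the degree-7 chord of Ab minor, so it is the borrowed bVII.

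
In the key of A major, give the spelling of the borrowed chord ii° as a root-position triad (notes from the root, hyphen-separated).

ii° is built on scale degree 2, which is B in both A major and its parallel. Stacking thirds in A minor on B gives B–D–F.

B-D-F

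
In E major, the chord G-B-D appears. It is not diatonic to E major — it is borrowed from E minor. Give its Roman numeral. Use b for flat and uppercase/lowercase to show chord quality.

The root G is the lowered 3rd scale degree — diatonically E major has G# there. Diatonically E major has G#m (iii) on that degree; G–B–D is instead the major chord native to E minor, so it takes the label bIII.

bIII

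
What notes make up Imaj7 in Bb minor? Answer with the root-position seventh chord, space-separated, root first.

The root, Bb, is scale degree 1 — the same note in Bb minor and Bb major; only the chord quality changes. Stacking thirds in Bb major on Bb gives Bb–D–F–A.

Bb D F A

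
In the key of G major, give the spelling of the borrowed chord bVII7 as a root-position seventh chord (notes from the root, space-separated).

F A C Eb

The root of bVII7 is the lowered 7th degree: F# becomes F. Stacking thirds in G minor on F gives F–A–C–Eb.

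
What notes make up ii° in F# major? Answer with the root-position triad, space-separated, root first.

The root, G#, is scale degree 2 — the same note in F# major and F# minor; only the chord quality changes. Building the diminished chord from the parallel minor on G#: G#–B–D.

G# B D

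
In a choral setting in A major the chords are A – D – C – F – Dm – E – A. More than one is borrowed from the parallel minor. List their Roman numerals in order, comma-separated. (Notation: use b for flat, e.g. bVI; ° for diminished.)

A major has the diatonic set A, Bm, C#m, D, E, F#m, G#dim. A, D and E are all diatonic. C (C–E–G) is not: scale degree 3 in A major carries C#m (iii). In A minor the chord on that degree is C, so here it functions as bIII, borrowed from the parallel minor. F (F–A–C) is not: scale degree 6 in A major carries F#m (vi). In A minor the chord on that degree is F, so here it functions as bVI, borrowed from the parallel minor. But Dm (D–F–A) is foreign: the diatonic IV on degree 4 is D, whereas Dm comes from A minor. It is labeled iv.

bIII, bVI, iv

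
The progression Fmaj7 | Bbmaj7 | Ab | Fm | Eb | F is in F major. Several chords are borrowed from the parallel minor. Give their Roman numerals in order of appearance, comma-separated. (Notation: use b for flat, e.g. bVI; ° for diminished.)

bIII, i, bVII

The diatonic triads in F major are F, Gm, Am, Bb, C, Dm, Edim. Fmaj7, Bbmaj7 and F are all diatonic. Ab (Ab–C–Eb) is not: scale degree 3 in F major carries Am (iii). In F minor the chord on that degree is Ab, so here it functions as bIII, borrowed from the parallel minor. Fm (F–Ab–C) is not: scale degree 1 in F major carries F (I). In F minor the chord on that degree is Fm, so here it functions as i, borrowed from the parallel minor. Eb (Eb–G–Bb) is not: scale degree 7 in F major carries Edim (vii°). In F minor the chord on that degree is Eb, so here it functions as bVII, borrowed from the parallel minor.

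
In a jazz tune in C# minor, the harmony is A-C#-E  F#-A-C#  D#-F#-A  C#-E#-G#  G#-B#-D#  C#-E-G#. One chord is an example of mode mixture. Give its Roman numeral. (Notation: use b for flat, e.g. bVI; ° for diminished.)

In C# minor (with V from harmonic minor) the diatonic chords are C#m, D#dim, E, F#m, G#, A, B. Of the given chords, A–C#–E = A, F#–A–C# = F#m, D#–F#–A = D#dim, G#–B#–D# = G# and C#–E–G# = C#m are diatonic. But C#–E#–G# is foreign: the diatonic i on degree 1 is C#m, whereas C# comes from C# major. It is labeled I.

I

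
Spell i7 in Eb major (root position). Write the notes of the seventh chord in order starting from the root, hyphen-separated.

The root, Eb, is scale degree 1 — the same note in Eb major and Eb minor; only the chord quality changes. Building the minor-seventh chord from the parallel minor on Eb: Eb–Gb–Bb–Db.

Eb-Gb-Bb-Db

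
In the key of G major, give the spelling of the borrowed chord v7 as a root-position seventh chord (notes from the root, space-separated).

D F A C

The root, D, is scale degree 5 — the same note in G major and G minor; only the chord quality changes. In G minor the chord on D is D–F–A–C.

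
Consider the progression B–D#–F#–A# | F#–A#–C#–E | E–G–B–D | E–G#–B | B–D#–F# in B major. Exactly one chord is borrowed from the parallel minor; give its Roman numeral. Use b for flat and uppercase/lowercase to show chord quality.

iv7

In B major the diatonic chords are B, C#m, D#m, E, F#, G#m, A#dim. Of the given chords, B–D#–F#–A# = Bmaj7, F#–A#–C#–E = F#7, E–G#–B = E and B–D#–F# = B are diatonic. E–G–B–D is not: scale degree 4 in B major carries E (IV). In B minor the chord on that degree is Em7, so here it functions as iv7, borrowed from the parallel minor.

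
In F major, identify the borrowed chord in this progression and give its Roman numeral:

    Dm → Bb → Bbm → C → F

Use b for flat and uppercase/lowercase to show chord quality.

iv

F major has the diatonic set F, Gm, Am, Bb, C, Dm, Edim. Of the given chords, Dm, Bb, C and F are diatonic. Bbm (Bb–Db–F) is not: scale degree 4 in F major carries Bb (IV). In F minor the chord on that degree is Bbm, so here it functions as iv, borrowed from the parallel minor.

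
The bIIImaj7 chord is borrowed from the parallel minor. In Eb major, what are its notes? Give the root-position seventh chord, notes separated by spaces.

The root of bIIImaj7 is the lowered 3rd degree: G becomes Gb. Building the major-seventh chord from the parallel minor on Gb: Gb–Bb–Db–F.

Gb Bb Db F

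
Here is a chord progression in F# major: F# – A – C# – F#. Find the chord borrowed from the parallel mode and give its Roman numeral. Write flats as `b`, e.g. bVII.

bIII

In F# major the diatonic chords are F#, G#m, A#m, B, C#, D#m, E#dim. Of the given chords, F# and C# are diatonic. A (A–C#–E) is not: scale degree 3 in F# major carries A#m (iii). In F# minor the chord on that degree is A, so here it functions as bIII, borrowed from the parallel minor.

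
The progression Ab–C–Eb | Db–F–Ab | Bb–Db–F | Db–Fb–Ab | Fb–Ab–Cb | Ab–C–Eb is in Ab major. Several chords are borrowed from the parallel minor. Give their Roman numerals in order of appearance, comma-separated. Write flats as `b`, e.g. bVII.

In Ab major the diatonic chords are Ab, Bbm, Cm, Db, Eb, Fm, Gdim. Ab–C–Eb = Ab, Db–F–Ab = Db and Bb–Db–F = Bbm all belong to that set. But Db–Fb–Ab is foreign: the diatonic IV on degree 4 is Db, whereas Dbm comes from Ab minor. It is labeled iv. Fb–Ab–Cb is not: scale degree 6 in Ab major carries Fm (vi). In Ab minor the chord on that degree is Fb, so here it functions as bVI, borrowed from the parallel minor.

iv, bVI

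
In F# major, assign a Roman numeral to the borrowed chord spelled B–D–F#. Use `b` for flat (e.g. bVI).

iv

The root B is the diatonic 4th degree of F# major; the borrowing shows in the chord quality. B–D–F# is a minor chord — the form found in F# minor, not the diatonic IV (B). Borrowed into F# major it is written iv.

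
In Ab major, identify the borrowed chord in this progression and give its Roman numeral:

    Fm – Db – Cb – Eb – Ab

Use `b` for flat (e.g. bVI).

Ab major has the diatonic set Ab, Bbm, Cm, Db, Eb, Fm, Gdim. Fm, Db, Eb and Ab all belong to that set. But Cb (Cb–Eb–Gb) is foreign: the diatonic iii on degree 3 is Cm, whereas Cb comes from Ab minor. It is labeled bIII.

bIII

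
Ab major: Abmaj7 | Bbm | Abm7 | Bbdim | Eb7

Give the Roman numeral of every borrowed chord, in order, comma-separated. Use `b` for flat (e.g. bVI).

i7, ii°

The diatonic triads in Ab major are Ab, Bbm, Cm, Db, Eb, Fm, Gdim. Abmaj7, Bbm and Eb7 all belong to that set. Abm7 (Ab–Cb–Eb–Gb) doesn't fit — on degree 1 Ab major would have Ab (I). Abm7 is the degree-1 chord of Ab minor, so it is the borrowed i7. But Bbdim (Bb–Db–Fb) is foreign: the diatonic ii on degree 2 is Bbm, whereas Bbdim comes from Ab minor. It is labeled ii°.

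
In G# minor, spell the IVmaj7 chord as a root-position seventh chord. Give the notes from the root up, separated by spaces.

The root, C#, is scale degree 4 — the same note in G# minor and G# major; only the chord quality changes. Building the major-seventh chord from the parallel major on C#: C#–E#–G#–B#.

C# E# G# B#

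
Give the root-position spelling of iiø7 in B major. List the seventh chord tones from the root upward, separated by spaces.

iiø7 is built on scale degree 2, which is C# in both B major and its parallel. Building the half-diminished-seventh chord from the parallel minor on C#: C#–E–G–B.

C# E G B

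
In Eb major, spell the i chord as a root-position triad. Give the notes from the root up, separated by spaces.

The root, Eb, is scale degree 1 — the same note in Eb major and Eb minor; only the chord quality changes. Building the minor chord from the parallel minor on Eb: Eb–Gb–Bb.

Eb Gb Bb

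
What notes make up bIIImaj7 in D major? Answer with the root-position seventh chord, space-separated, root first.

Scale degree 3 in D major is F#. bIIImaj7 uses the lowered form, F, taken from D minor. Stacking thirds in D minor on F gives F–A–C–E.

F A C E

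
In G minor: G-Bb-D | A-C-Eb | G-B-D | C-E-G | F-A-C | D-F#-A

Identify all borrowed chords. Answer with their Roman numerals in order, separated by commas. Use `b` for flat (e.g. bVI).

The diatonic triads in G minor (with V from harmonic minor) are Gm, Adim, Bb, Cm, D, Eb, F. Of the given chords, G–Bb–D = Gm, A–C–Eb = Adim, F–A–C = F and D–F#–A = D are diatonic. G–B–D doesn't fit — on degree 1 G minor would have Gm (i). G is the degree-1 chord of G major, so it is the borrowed I. C–E–G doesn't fit — on degree 4 G minor would have Cm (iv). C is the degree-4 chord of G major, so it is the borrowed IV.

I, IV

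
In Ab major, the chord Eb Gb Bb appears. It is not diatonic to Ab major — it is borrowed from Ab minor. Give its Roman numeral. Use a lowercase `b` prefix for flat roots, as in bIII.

v

The root Eb is the diatonic 5th degree of Ab major; the borrowing shows in the chord quality. The diatonic chord on degree 5 would be Eb (V), but Eb–Gb–Bb is the minor chord from Ab minor. As a borrowed chord it is labeled v.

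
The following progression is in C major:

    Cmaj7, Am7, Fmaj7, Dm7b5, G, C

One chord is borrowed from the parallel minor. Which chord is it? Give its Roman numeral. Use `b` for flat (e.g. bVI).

In C major the diatonic chords are C, Dm, Em, F, G, Am, Bdim. Of the given chords, Cmaj7, Am7, Fmaj7, G and C are diatonic. But Dm7b5 (D–F–Ab–C) is foreign: the diatonic ii on degree 2 is Dm, whereas Dm7b5 comes from C minor. It is labeled iiø7.

iiø7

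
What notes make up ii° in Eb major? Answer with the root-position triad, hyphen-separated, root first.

The root, F, is scale degree 2 — the same note in Eb major and Eb minor; only the chord quality changes. Building the diminished chord from the parallel minor on F: F–Ab–Cb.

F-Ab-Cb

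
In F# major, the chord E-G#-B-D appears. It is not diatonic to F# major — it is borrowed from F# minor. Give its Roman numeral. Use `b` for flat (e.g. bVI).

E is the lowered form of scale degree 7 in F# major (the diatonic degree 7 is E#). Diatonically F# major has E#dim (vii°) on that degree; E–G#–B–D is instead the dominant-seventh chord native to F# minor, so it takes the label bVII7.

bVII7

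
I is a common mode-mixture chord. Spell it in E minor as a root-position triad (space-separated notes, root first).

I is built on scale degree 1, which is E in both E minor and its parallel. In E major the chord on E is E–G#–B.

E G# B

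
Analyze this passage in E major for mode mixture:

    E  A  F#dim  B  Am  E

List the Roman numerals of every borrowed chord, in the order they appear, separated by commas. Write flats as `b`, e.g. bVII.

ii°, iv

The diatonic triads in E major are E, F#m, G#m, A, B, C#m, D#dim. E, A and B all belong to that set. F#dim (F#–A–C) is not: scale degree 2 in E major carries F#m (ii). In E minor the chord on that degree is F#dim, so here it functions as ii°, borrowed from the parallel minor. Am (A–C–E) doesn't fit — on degree 4 E major would have A (IV). Am is the degree-4 chord of E minor, so it is the borrowed iv.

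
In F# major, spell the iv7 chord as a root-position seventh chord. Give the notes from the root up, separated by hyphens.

B-D-F#-A

The root, B, is scale degree 4 — the same note in F# major and F# minor; only the chord quality changes. Building the minor-seventh chord from the parallel minor on B: B–D–F#–A.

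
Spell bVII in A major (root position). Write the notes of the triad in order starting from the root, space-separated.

bVII is built on the lowered scale degree 7. In A major degree 7 is G#; lowered it becomes G. Stacking thirds in A minor on G gives G–B–D.

G B D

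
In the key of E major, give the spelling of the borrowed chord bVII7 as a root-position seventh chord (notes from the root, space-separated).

D F# A C

Scale degree 7 in E major is D#. bVII7 uses the lowered form, D, taken from E minor. Building the dominant-seventh chord from the parallel minor on D: D–F#–A–C.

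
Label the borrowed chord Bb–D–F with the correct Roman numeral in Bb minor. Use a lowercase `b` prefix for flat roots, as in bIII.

I

The root Bb is the diatonic 1st degree of Bb minor; the borrowing shows in the chord quality. The diatonic chord on degree 1 would be Bbm (i), but Bb–D–F is the major chord from Bb major. As a borrowed chord it is labeled I.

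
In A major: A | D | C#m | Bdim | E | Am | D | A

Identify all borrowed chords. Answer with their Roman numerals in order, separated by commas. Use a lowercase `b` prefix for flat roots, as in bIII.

A major has the diatonic set A, Bm, C#m, D, E, F#m, G#dim. Of the given chords, A, D, C#m and E are diatonic. Bdim (B–D–F) is not: scale degree 2 in A major carries Bm (ii). In A minor the chord on that degree is Bdim, so here it functions as ii°, borrowed from the parallel minor. Am (A–C–E) is not: scale degree 1 in A major carries A (I). In A minor the chord on that degree is Am, so here it functions as i, borrowed from the parallel minor.

ii°, i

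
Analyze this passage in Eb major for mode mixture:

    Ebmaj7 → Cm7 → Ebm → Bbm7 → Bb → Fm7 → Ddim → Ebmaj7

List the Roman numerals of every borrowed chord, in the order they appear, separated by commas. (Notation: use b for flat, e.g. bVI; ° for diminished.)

i, v7

Eb major has the diatonic set Eb, Fm, Gm, Ab, Bb, Cm, Ddim. Of the given chords, Ebmaj7, Cm7, Bb, Fm7 and Ddim are diatonic. But Ebm (Eb–Gb–Bb) is foreign: the diatonic I on degree 1 is Eb, whereas Ebm comes from Eb minor. It is labeled i. But Bbm7 (Bb–Db–F–Ab) is foreign: the diatonic V on degree 5 is Bb, whereas Bbm7 comes from Eb minor. It is labeled v7.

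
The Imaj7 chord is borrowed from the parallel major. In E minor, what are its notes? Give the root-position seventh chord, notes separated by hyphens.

The root, E, is scale degree 1 — the same note in E minor and E major; only the chord quality changes. In E major the chord on E is E–G#–B–D#.

E-G#-B-D#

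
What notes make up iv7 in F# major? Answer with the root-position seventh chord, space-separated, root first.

B D F# A

The root, B, is scale degree 4 — the same note in F# major and F# minor; only the chord quality changes. Building the minor-seventh chord from the parallel minor on B: B–D–F#–A.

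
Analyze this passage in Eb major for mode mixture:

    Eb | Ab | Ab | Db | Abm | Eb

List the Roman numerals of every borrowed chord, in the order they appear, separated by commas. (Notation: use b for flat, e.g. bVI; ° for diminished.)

bVII, iv

The diatonic triads in Eb major are Eb, Fm, Gm, Ab, Bb, Cm, Ddim. Eb and Ab are both diatonic. But Db (Db–F–Ab) is foreign: the diatonic vii° on degree 7 is Ddim, whereas Db comes from Eb minor. It is labeled bVII. But Abm (Ab–Cb–Eb) is foreign: the diatonic IV on degree 4 is Ab, whereas Abm comes from Eb minor. It is labeled iv.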